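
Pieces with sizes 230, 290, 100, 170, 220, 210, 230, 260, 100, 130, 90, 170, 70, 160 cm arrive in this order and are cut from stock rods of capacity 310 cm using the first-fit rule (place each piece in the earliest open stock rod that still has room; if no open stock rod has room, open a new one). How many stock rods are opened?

  230 → stock rod 1 (new)  [load 230/310]
  290 → stock rod 2 (new)  [load 290/310]
  100 → stock rod 3 (new)  [load 100/310]
  170 → stock rod 3  [load 270/310]
  220 → stock rod 4 (new)  [load 220/310]
  210 → stock rod 5 (new)  [load 210/310]
  230 → stock rod 6 (new)  [load 230/310]
  260 → stock rod 7 (new)  [load 260/310]
  100 → stock rod 5  [load 310/310]
  130 → stock rod 8 (new)  [load 130/310]
  90 → stock rod 4  [load 310/310]
  170 → stock rod 8  [load 300/310]
  70 → stock rod 1  [load 300/310]
  160 → stock rod 9 (new)  [load 160/310]
9 stock rods opened.

9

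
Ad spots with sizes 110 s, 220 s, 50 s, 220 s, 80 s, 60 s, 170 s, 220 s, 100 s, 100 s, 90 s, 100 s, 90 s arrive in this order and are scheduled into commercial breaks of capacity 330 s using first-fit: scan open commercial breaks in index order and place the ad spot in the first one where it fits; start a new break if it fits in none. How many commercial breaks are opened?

6

  110 → break 1 (new)  [load 110/330]
  220 → break 1  [load 330/330]
  50 → break 2 (new)  [load 50/330]
  220 → break 2  [load 270/330]
  80 → break 3 (new)  [load 80/330]
  60 → break 2  [load 330/330]
  170 → break 3  [load 250/330]
  220 → break 4 (new)  [load 220/330]
  100 → break 4  [load 320/330]
  100 → break 5 (new)  [load 100/330]
  90 → break 5  [load 190/330]
  100 → break 5  [load 290/330]
  90 → break 6 (new)  [load 90/330]
6 commercial breaks opened.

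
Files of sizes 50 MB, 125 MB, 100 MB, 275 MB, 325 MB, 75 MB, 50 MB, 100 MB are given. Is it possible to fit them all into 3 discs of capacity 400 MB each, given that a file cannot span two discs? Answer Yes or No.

A valid assignment using 3 discs:
  disc 1: 325 + 75 = 400
  disc 2: 275 + 125 = 400
  disc 3: 100 + 100 + 50 + 50 = 300
Every load is within 400 MB, so 3 discs suffice.

Yes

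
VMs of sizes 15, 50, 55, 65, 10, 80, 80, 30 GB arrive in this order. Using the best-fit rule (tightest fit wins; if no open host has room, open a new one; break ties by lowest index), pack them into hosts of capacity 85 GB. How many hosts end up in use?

5

  15 → host 1 (new)  [load 15/85]
  50 → host 1  [load 65/85]
  55 → host 2 (new)  [load 55/85]
  65 → host 3 (new)  [load 65/85]
  10 → host 1  [load 75/85]
  80 → host 4 (new)  [load 80/85]
  80 → host 5 (new)  [load 80/85]
  30 → host 2  [load 85/85]
5 hosts opened.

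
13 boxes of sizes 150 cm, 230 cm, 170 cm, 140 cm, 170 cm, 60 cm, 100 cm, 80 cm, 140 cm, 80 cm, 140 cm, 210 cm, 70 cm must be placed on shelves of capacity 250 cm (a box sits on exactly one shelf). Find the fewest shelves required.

Total = 230 + 210 + 170 + 170 + 150 + 140 + 140 + 140 + 100 + 80 + 80 + 70 + 60 = 1740 cm.
Lower bound: ⌈1740/250⌉ = 7 shelves.
Also, 8 boxes each exceed 125 cm, and no two of those can share a shelf, so at least 8 shelves are needed.
A packing using 8 shelves:
  shelf 1: 230 = 230
  shelf 2: 210 = 210
  shelf 3: 170 + 80 = 250
  shelf 4: 170 + 80 = 250
  shelf 5: 150 + 100 = 250
  shelf 6: 140 + 70 = 210
  shelf 7: 140 + 60 = 200
  shelf 8: 140 = 140
This matches the lower bound, so 8 is optimal.

8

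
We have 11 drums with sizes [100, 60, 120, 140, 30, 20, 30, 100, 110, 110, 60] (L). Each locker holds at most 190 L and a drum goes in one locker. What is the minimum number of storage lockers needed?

6

Total = 140 + 120 + 110 + 110 + 100 + 100 + 60 + 60 + 30 + 30 + 20 = 880 L.
Lower bound: ⌈880/190⌉ = 5 storage lockers.
Also, 6 drums each exceed 95 L, and no two of those can share a locker, so at least 6 storage lockers are needed.
A packing using 6 storage lockers:
  locker 1: 140 + 30 + 20 = 190
  locker 2: 120 + 60 = 180
  locker 3: 110 + 60 = 170
  locker 4: 110 + 30 = 140
  locker 5: 100 = 100
  locker 6: 100 = 100
This matches the lower bound, so 6 is optimal.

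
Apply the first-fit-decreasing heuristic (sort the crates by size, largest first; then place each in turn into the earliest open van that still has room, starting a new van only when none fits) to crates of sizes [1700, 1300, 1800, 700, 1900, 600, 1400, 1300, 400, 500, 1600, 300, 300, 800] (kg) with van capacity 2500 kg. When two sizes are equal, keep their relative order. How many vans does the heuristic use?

7

Sorted descending: 1900, 1800, 1700, 1600, 1400, 1300, 1300, 800, 700, 600, 500, 400, 300, 300.
  1900 → van 1 (new)  [load 1900/2500]
  1800 → van 2 (new)  [load 1800/2500]
  1700 → van 3 (new)  [load 1700/2500]
  1600 → van 4 (new)  [load 1600/2500]
  1400 → van 5 (new)  [load 1400/2500]
  1300 → van 6 (new)  [load 1300/2500]
  1300 → van 7 (new)  [load 1300/2500]
  800 → van 3  [load 2500/2500]
  700 → van 2  [load 2500/2500]
  600 → van 1  [load 2500/2500]
  500 → van 4  [load 2100/2500]
  400 → van 4  [load 2500/2500]
  300 → van 5  [load 1700/2500]
  300 → van 5  [load 2000/2500]
7 vans opened.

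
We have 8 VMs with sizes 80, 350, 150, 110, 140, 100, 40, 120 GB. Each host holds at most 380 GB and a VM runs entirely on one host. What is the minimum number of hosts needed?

3

Total = 350 + 150 + 140 + 120 + 110 + 100 + 80 + 40 = 1090 GB.
Lower bound: ⌈1090/380⌉ = 3 hosts.
A packing using 3 hosts:
  host 1: 350 = 350
  host 2: 150 + 140 + 80 = 370
  host 3: 120 + 110 + 100 + 40 = 370
This matches the lower bound, so 3 is optimal.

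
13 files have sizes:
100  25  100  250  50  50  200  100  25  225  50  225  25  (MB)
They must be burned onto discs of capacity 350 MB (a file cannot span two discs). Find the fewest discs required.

Total = 250 + 225 + 225 + 200 + 100 + 100 + 100 + 50 + 50 + 50 + 25 + 25 + 25 = 1425 MB.
Lower bound: ⌈1425/350⌉ = 5 discs.
A packing using 5 discs:
  disc 1: 250 + 100 = 350
  disc 2: 225 + 100 + 25 = 350
  disc 3: 225 + 100 + 25 = 350
  disc 4: 200 + 50 + 50 + 50 = 350
  disc 5: 25 = 25
This matches the lower bound, so 5 is optimal.

5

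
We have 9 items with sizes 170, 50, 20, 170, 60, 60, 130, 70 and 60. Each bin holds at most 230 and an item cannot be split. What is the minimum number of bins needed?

Total = 170 + 170 + 130 + 70 + 60 + 60 + 60 + 50 + 20 = 790.
Lower bound: ⌈790/230⌉ = 4 bins.
A packing using 4 bins:
  bin 1: 170 + 60 = 230
  bin 2: 170 + 60 = 230
  bin 3: 130 + 70 + 20 = 220
  bin 4: 60 + 50 = 110
This matches the lower bound, so 4 is optimal.

4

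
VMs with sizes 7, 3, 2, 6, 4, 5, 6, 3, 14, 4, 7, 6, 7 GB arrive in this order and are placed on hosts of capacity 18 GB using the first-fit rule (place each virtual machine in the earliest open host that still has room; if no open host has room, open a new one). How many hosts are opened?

  7 → host 1 (new)  [load 7/18]
  3 → host 1  [load 10/18]
  2 → host 1  [load 12/18]
  6 → host 1  [load 18/18]
  4 → host 2 (new)  [load 4/18]
  5 → host 2  [load 9/18]
  6 → host 2  [load 15/18]
  3 → host 2  [load 18/18]
  14 → host 3 (new)  [load 14/18]
  4 → host 3  [load 18/18]
  7 → host 4 (new)  [load 7/18]
  6 → host 4  [load 13/18]
  7 → host 5 (new)  [load 7/18]
5 hosts opened.

5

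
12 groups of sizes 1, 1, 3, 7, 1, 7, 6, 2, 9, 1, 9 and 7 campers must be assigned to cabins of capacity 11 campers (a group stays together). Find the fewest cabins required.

6

Total = 9 + 9 + 7 + 7 + 7 + 6 + 3 + 2 + 1 + 1 + 1 + 1 = 54 campers.
Lower bound: ⌈54/11⌉ = 5 cabins.
Also, 6 groups each exceed 11/2 campers, and no two of those can share a cabin, so at least 6 cabins are needed.
A packing using 6 cabins:
  cabin 1: 9 + 2 = 11
  cabin 2: 9 + 1 + 1 = 11
  cabin 3: 7 + 3 + 1 = 11
  cabin 4: 7 + 1 = 8
  cabin 5: 7 = 7
  cabin 6: 6 = 6
This matches the lower bound, so 6 is optimal.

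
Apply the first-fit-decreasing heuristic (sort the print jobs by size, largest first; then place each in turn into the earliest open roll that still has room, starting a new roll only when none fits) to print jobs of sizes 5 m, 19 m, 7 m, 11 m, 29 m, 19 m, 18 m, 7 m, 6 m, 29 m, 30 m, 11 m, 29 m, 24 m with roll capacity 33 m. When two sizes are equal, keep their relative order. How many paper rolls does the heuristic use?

Sorted descending: 30, 29, 29, 29, 24, 19, 19, 18, 11, 11, 7, 7, 6, 5.
  30 → roll 1 (new)  [load 30/33]
  29 → roll 2 (new)  [load 29/33]
  29 → roll 3 (new)  [load 29/33]
  29 → roll 4 (new)  [load 29/33]
  24 → roll 5 (new)  [load 24/33]
  19 → roll 6 (new)  [load 19/33]
  19 → roll 7 (new)  [load 19/33]
  18 → roll 8 (new)  [load 18/33]
  11 → roll 6  [load 30/33]
  11 → roll 7  [load 30/33]
  7 → roll 5  [load 31/33]
  7 → roll 8  [load 25/33]
  6 → roll 8  [load 31/33]
  5 → roll 9 (new)  [load 5/33]
9 paper rolls opened.

9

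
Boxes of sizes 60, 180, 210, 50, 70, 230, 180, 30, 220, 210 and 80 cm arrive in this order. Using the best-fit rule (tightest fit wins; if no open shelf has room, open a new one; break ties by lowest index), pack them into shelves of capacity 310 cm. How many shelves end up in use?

6

  60 → shelf 1 (new)  [load 60/310]
  180 → shelf 1  [load 240/310]
  210 → shelf 2 (new)  [load 210/310]
  50 → shelf 1  [load 290/310]
  70 → shelf 2  [load 280/310]
  230 → shelf 3 (new)  [load 230/310]
  180 → shelf 4 (new)  [load 180/310]
  30 → shelf 2  [load 310/310]
  220 → shelf 5 (new)  [load 220/310]
  210 → shelf 6 (new)  [load 210/310]
  80 → shelf 3  [load 310/310]
6 shelves opened.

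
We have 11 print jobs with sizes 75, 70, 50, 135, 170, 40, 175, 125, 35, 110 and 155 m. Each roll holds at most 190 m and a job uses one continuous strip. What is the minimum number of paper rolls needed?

Total = 175 + 170 + 155 + 135 + 125 + 110 + 75 + 70 + 50 + 40 + 35 = 1140 m.
Lower bound: ⌈1140/190⌉ = 6 paper rolls.
A packing using 7 paper rolls:
  roll 1: 175 = 175
  roll 2: 170 = 170
  roll 3: 155 + 35 = 190
  roll 4: 135 + 50 = 185
  roll 5: 125 + 40 = 165
  roll 6: 110 + 75 = 185
  roll 7: 70 = 70
No arrangement into 6 paper rolls stays within capacity, so 7 is optimal.

7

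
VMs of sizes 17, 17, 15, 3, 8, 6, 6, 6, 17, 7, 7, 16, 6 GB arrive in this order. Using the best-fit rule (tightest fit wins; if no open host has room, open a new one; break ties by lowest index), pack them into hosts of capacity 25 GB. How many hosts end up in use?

  17 → host 1 (new)  [load 17/25]
  17 → host 2 (new)  [load 17/25]
  15 → host 3 (new)  [load 15/25]
  3 → host 1  [load 20/25]
  8 → host 2  [load 25/25]
  6 → host 3  [load 21/25]
  6 → host 4 (new)  [load 6/25]
  6 → host 4  [load 12/25]
  17 → host 5 (new)  [load 17/25]
  7 → host 5  [load 24/25]
  7 → host 4  [load 19/25]
  16 → host 6 (new)  [load 16/25]
  6 → host 4  [load 25/25]
6 hosts opened.

6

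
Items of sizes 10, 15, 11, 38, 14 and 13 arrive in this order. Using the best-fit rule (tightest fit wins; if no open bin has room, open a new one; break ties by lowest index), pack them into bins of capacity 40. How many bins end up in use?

  10 → bin 1 (new)  [load 10/40]
  15 → bin 1  [load 25/40]
  11 → bin 1  [load 36/40]
  38 → bin 2 (new)  [load 38/40]
  14 → bin 3 (new)  [load 14/40]
  13 → bin 3  [load 27/40]
3 bins opened.

3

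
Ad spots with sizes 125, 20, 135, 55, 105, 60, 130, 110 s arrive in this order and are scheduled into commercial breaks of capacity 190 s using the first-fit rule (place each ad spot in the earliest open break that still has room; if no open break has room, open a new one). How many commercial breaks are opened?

5

  125 → break 1 (new)  [load 125/190]
  20 → break 1  [load 145/190]
  135 → break 2 (new)  [load 135/190]
  55 → break 2  [load 190/190]
  105 → break 3 (new)  [load 105/190]
  60 → break 3  [load 165/190]
  130 → break 4 (new)  [load 130/190]
  110 → break 5 (new)  [load 110/190]
5 commercial breaks opened.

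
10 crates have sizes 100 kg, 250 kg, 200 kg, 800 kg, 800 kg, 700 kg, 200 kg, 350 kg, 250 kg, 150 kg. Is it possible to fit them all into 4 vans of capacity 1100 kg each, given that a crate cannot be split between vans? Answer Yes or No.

Yes

A valid assignment using 4 vans:
  van 1: 800 + 250 = 1050
  van 2: 800 + 250 = 1050
  van 3: 700 + 350 = 1050
  van 4: 200 + 200 + 150 + 100 = 650
Every load is within 1100 kg, so 4 vans suffice.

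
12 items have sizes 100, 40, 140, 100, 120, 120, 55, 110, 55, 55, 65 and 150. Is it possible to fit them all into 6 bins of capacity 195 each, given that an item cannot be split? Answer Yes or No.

Total = 1110; ⌈1110/195⌉ = 6.
7 items each exceed half the capacity and cannot share a bin, forcing at least 7 bins.
At least 7 bins are required, but only 6 are allowed.

No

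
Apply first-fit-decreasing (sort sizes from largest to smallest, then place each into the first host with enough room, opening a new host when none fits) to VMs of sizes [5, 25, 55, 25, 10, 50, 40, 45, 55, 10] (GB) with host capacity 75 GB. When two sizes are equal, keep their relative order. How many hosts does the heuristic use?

5

Sorted descending: 55, 55, 50, 45, 40, 25, 25, 10, 10, 5.
  55 → host 1 (new)  [load 55/75]
  55 → host 2 (new)  [load 55/75]
  50 → host 3 (new)  [load 50/75]
  45 → host 4 (new)  [load 45/75]
  40 → host 5 (new)  [load 40/75]
  25 → host 3  [load 75/75]
  25 → host 4  [load 70/75]
  10 → host 1  [load 65/75]
  10 → host 1  [load 75/75]
  5 → host 2  [load 60/75]
5 hosts opened.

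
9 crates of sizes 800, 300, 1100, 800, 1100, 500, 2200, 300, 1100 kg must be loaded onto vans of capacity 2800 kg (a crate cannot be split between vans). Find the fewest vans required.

Total = 2200 + 1100 + 1100 + 1100 + 800 + 800 + 500 + 300 + 300 = 8200 kg.
Lower bound: ⌈8200/2800⌉ = 3 vans.
A packing using 3 vans:
  van 1: 2200 + 500 = 2700
  van 2: 1100 + 1100 + 300 + 300 = 2800
  van 3: 1100 + 800 + 800 = 2700
This matches the lower bound, so 3 is optimal.

3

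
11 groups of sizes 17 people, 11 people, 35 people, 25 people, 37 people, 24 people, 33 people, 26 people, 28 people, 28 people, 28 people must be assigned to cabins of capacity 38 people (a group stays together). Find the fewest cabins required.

10

Total = 37 + 35 + 33 + 28 + 28 + 28 + 26 + 25 + 24 + 17 + 11 = 292 people.
Lower bound: ⌈292/38⌉ = 8 cabins.
Also, 9 groups each exceed 19 people, and no two of those can share a cabin, so at least 9 cabins are needed.
A packing using 10 cabins:
  cabin 1: 37 = 37
  cabin 2: 35 = 35
  cabin 3: 33 = 33
  cabin 4: 28 = 28
  cabin 5: 28 = 28
  cabin 6: 28 = 28
  cabin 7: 26 + 11 = 37
  cabin 8: 25 = 25
  cabin 9: 24 = 24
  cabin 10: 17 = 17
No arrangement into 9 cabins stays within capacity, so 10 is optimal.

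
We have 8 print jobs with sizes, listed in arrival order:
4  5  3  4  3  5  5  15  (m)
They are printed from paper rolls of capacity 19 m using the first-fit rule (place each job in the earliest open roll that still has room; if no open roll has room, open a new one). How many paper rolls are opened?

3

  4 → roll 1 (new)  [load 4/19]
  5 → roll 1  [load 9/19]
  3 → roll 1  [load 12/19]
  4 → roll 1  [load 16/19]
  3 → roll 1  [load 19/19]
  5 → roll 2 (new)  [load 5/19]
  5 → roll 2  [load 10/19]
  15 → roll 3 (new)  [load 15/19]
3 paper rolls opened.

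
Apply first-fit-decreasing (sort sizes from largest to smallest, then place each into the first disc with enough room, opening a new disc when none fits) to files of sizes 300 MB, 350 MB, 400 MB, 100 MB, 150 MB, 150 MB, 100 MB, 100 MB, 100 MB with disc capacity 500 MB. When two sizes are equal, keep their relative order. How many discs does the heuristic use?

Sorted descending: 400, 350, 300, 150, 150, 100, 100, 100, 100.
  400 → disc 1 (new)  [load 400/500]
  350 → disc 2 (new)  [load 350/500]
  300 → disc 3 (new)  [load 300/500]
  150 → disc 2  [load 500/500]
  150 → disc 3  [load 450/500]
  100 → disc 1  [load 500/500]
  100 → disc 4 (new)  [load 100/500]
  100 → disc 4  [load 200/500]
  100 → disc 4  [load 300/500]
4 discs opened.

4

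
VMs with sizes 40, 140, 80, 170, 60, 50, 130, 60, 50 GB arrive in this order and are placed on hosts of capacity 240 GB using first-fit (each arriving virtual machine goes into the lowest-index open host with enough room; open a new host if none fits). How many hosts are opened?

4

  40 → host 1 (new)  [load 40/240]
  140 → host 1  [load 180/240]
  80 → host 2 (new)  [load 80/240]
  170 → host 3 (new)  [load 170/240]
  60 → host 1  [load 240/240]
  50 → host 2  [load 130/240]
  130 → host 4 (new)  [load 130/240]
  60 → host 2  [load 190/240]
  50 → host 2  [load 240/240]
4 hosts opened.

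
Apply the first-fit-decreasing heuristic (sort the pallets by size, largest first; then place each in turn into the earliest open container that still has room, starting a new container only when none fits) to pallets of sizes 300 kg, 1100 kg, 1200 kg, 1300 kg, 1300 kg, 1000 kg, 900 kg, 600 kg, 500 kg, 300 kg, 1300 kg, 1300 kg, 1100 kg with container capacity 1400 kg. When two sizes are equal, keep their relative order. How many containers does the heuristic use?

Sorted descending: 1300, 1300, 1300, 1300, 1200, 1100, 1100, 1000, 900, 600, 500, 300, 300.
  1300 → container 1 (new)  [load 1300/1400]
  1300 → container 2 (new)  [load 1300/1400]
  1300 → container 3 (new)  [load 1300/1400]
  1300 → container 4 (new)  [load 1300/1400]
  1200 → container 5 (new)  [load 1200/1400]
  1100 → container 6 (new)  [load 1100/1400]
  1100 → container 7 (new)  [load 1100/1400]
  1000 → container 8 (new)  [load 1000/1400]
  900 → container 9 (new)  [load 900/1400]
  600 → container 10 (new)  [load 600/1400]
  500 → container 9  [load 1400/1400]
  300 → container 6  [load 1400/1400]
  300 → container 7  [load 1400/1400]
10 containers opened.

10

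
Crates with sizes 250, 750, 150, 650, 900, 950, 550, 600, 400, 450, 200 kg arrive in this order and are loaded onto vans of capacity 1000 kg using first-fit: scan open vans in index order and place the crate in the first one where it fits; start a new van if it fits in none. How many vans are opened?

7

  250 → van 1 (new)  [load 250/1000]
  750 → van 1  [load 1000/1000]
  150 → van 2 (new)  [load 150/1000]
  650 → van 2  [load 800/1000]
  900 → van 3 (new)  [load 900/1000]
  950 → van 4 (new)  [load 950/1000]
  550 → van 5 (new)  [load 550/1000]
  600 → van 6 (new)  [load 600/1000]
  400 → van 5  [load 950/1000]
  450 → van 7 (new)  [load 450/1000]
  200 → van 2  [load 1000/1000]
7 vans opened.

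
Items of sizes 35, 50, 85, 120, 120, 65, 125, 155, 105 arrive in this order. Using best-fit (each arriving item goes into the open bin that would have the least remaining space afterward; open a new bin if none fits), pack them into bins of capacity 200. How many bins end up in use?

  35 → bin 1 (new)  [load 35/200]
  50 → bin 1  [load 85/200]
  85 → bin 1  [load 170/200]
  120 → bin 2 (new)  [load 120/200]
  120 → bin 3 (new)  [load 120/200]
  65 → bin 2  [load 185/200]
  125 → bin 4 (new)  [load 125/200]
  155 → bin 5 (new)  [load 155/200]
  105 → bin 6 (new)  [load 105/200]
6 bins opened.

6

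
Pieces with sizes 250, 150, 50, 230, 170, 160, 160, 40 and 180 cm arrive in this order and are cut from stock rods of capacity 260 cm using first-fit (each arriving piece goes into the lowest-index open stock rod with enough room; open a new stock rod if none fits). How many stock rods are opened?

  250 → stock rod 1 (new)  [load 250/260]
  150 → stock rod 2 (new)  [load 150/260]
  50 → stock rod 2  [load 200/260]
  230 → stock rod 3 (new)  [load 230/260]
  170 → stock rod 4 (new)  [load 170/260]
  160 → stock rod 5 (new)  [load 160/260]
  160 → stock rod 6 (new)  [load 160/260]
  40 → stock rod 2  [load 240/260]
  180 → stock rod 7 (new)  [load 180/260]
7 stock rods opened.

7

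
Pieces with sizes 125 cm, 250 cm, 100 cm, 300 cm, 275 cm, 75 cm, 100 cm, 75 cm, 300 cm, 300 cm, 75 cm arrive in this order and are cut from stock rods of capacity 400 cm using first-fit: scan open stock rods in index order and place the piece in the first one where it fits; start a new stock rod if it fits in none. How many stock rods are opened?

6

  125 → stock rod 1 (new)  [load 125/400]
  250 → stock rod 1  [load 375/400]
  100 → stock rod 2 (new)  [load 100/400]
  300 → stock rod 2  [load 400/400]
  275 → stock rod 3 (new)  [load 275/400]
  75 → stock rod 3  [load 350/400]
  100 → stock rod 4 (new)  [load 100/400]
  75 → stock rod 4  [load 175/400]
  300 → stock rod 5 (new)  [load 300/400]
  300 → stock rod 6 (new)  [load 300/400]
  75 → stock rod 4  [load 250/400]
6 stock rods opened.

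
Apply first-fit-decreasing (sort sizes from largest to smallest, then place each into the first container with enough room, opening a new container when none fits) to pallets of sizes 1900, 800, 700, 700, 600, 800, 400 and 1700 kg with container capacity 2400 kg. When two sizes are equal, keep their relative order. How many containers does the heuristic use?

Sorted descending: 1900, 1700, 800, 800, 700, 700, 600, 400.
  1900 → container 1 (new)  [load 1900/2400]
  1700 → container 2 (new)  [load 1700/2400]
  800 → container 3 (new)  [load 800/2400]
  800 → container 3  [load 1600/2400]
  700 → container 2  [load 2400/2400]
  700 → container 3  [load 2300/2400]
  600 → container 4 (new)  [load 600/2400]
  400 → container 1  [load 2300/2400]
4 containers opened.

4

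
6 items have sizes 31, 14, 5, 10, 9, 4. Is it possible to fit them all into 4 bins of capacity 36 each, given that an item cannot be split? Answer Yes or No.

A valid assignment using 3 bins:
  bin 1: 31 + 5 = 36
  bin 2: 14 + 10 + 9 = 33
  bin 3: 4 = 4
That uses only 3 ≤ 4, so 4 bins are enough.

Yes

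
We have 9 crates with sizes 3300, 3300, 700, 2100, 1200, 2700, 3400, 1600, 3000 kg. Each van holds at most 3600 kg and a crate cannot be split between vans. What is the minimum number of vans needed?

Total = 3400 + 3300 + 3300 + 3000 + 2700 + 2100 + 1600 + 1200 + 700 = 21300 kg.
Lower bound: ⌈21300/3600⌉ = 6 vans.
A packing using 7 vans:
  van 1: 3400 = 3400
  van 2: 3300 = 3300
  van 3: 3300 = 3300
  van 4: 3000 = 3000
  van 5: 2700 + 700 = 3400
  van 6: 2100 + 1200 = 3300
  van 7: 1600 = 1600
No arrangement into 6 vans stays within capacity, so 7 is optimal.

7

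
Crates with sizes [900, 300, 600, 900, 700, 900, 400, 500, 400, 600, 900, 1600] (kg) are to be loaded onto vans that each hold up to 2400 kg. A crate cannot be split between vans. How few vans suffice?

4

Total = 1600 + 900 + 900 + 900 + 900 + 700 + 600 + 600 + 500 + 400 + 400 + 300 = 8700 kg.
Lower bound: ⌈8700/2400⌉ = 4 vans.
A packing using 4 vans:
  van 1: 1600 + 700 = 2300
  van 2: 900 + 900 + 600 = 2400
  van 3: 900 + 900 + 600 = 2400
  van 4: 500 + 400 + 400 + 300 = 1600
This matches the lower bound, so 4 is optimal.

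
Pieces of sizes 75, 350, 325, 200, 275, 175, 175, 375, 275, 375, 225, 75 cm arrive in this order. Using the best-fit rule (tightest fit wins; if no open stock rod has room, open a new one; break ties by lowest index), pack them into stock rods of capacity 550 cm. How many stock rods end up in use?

  75 → stock rod 1 (new)  [load 75/550]
  350 → stock rod 1  [load 425/550]
  325 → stock rod 2 (new)  [load 325/550]
  200 → stock rod 2  [load 525/550]
  275 → stock rod 3 (new)  [load 275/550]
  175 → stock rod 3  [load 450/550]
  175 → stock rod 4 (new)  [load 175/550]
  375 → stock rod 4  [load 550/550]
  275 → stock rod 5 (new)  [load 275/550]
  375 → stock rod 6 (new)  [load 375/550]
  225 → stock rod 5  [load 500/550]
  75 → stock rod 3  [load 525/550]
6 stock rods opened.

6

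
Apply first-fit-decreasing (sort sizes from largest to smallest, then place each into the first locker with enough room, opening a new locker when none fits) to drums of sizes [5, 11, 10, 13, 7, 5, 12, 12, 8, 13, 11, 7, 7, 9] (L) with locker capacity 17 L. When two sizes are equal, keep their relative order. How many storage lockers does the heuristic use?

9

Sorted descending: 13, 13, 12, 12, 11, 11, 10, 9, 8, 7, 7, 7, 5, 5.
  13 → locker 1 (new)  [load 13/17]
  13 → locker 2 (new)  [load 13/17]
  12 → locker 3 (new)  [load 12/17]
  12 → locker 4 (new)  [load 12/17]
  11 → locker 5 (new)  [load 11/17]
  11 → locker 6 (new)  [load 11/17]
  10 → locker 7 (new)  [load 10/17]
  9 → locker 8 (new)  [load 9/17]
  8 → locker 8  [load 17/17]
  7 → locker 7  [load 17/17]
  7 → locker 9 (new)  [load 7/17]
  7 → locker 9  [load 14/17]
  5 → locker 3  [load 17/17]
  5 → locker 4  [load 17/17]
9 storage lockers opened.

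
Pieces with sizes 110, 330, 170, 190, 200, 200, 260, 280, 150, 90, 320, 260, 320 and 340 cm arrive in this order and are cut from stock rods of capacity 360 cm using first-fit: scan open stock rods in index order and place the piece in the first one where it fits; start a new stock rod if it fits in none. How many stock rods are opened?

  110 → stock rod 1 (new)  [load 110/360]
  330 → stock rod 2 (new)  [load 330/360]
  170 → stock rod 1  [load 280/360]
  190 → stock rod 3 (new)  [load 190/360]
  200 → stock rod 4 (new)  [load 200/360]
  200 → stock rod 5 (new)  [load 200/360]
  260 → stock rod 6 (new)  [load 260/360]
  280 → stock rod 7 (new)  [load 280/360]
  150 → stock rod 3  [load 340/360]
  90 → stock rod 4  [load 290/360]
  320 → stock rod 8 (new)  [load 320/360]
  260 → stock rod 9 (new)  [load 260/360]
  320 → stock rod 10 (new)  [load 320/360]
  340 → stock rod 11 (new)  [load 340/360]
11 stock rods opened.

11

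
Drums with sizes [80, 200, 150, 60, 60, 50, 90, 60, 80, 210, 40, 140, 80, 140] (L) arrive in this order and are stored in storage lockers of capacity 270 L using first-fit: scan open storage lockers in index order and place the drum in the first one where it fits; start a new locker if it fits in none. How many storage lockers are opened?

  80 → locker 1 (new)  [load 80/270]
  200 → locker 2 (new)  [load 200/270]
  150 → locker 1  [load 230/270]
  60 → locker 2  [load 260/270]
  60 → locker 3 (new)  [load 60/270]
  50 → locker 3  [load 110/270]
  90 → locker 3  [load 200/270]
  60 → locker 3  [load 260/270]
  80 → locker 4 (new)  [load 80/270]
  210 → locker 5 (new)  [load 210/270]
  40 → locker 1  [load 270/270]
  140 → locker 4  [load 220/270]
  80 → locker 6 (new)  [load 80/270]
  140 → locker 6  [load 220/270]
6 storage lockers opened.

6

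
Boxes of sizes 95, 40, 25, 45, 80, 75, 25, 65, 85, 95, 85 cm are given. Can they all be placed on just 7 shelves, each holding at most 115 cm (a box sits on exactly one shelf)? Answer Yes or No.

A valid assignment using 7 shelves:
  shelf 1: 95 = 95
  shelf 2: 95 = 95
  shelf 3: 85 + 25 = 110
  shelf 4: 85 + 25 = 110
  shelf 5: 80 = 80
  shelf 6: 75 + 40 = 115
  shelf 7: 65 + 45 = 110
Every load is within 115 cm, so 7 shelves suffice.

Yes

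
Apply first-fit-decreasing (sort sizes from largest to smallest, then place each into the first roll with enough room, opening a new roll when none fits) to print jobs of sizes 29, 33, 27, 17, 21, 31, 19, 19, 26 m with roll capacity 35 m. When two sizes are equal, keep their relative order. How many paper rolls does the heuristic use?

Sorted descending: 33, 31, 29, 27, 26, 21, 19, 19, 17.
  33 → roll 1 (new)  [load 33/35]
  31 → roll 2 (new)  [load 31/35]
  29 → roll 3 (new)  [load 29/35]
  27 → roll 4 (new)  [load 27/35]
  26 → roll 5 (new)  [load 26/35]
  21 → roll 6 (new)  [load 21/35]
  19 → roll 7 (new)  [load 19/35]
  19 → roll 8 (new)  [load 19/35]
  17 → roll 9 (new)  [load 17/35]
9 paper rolls opened.

9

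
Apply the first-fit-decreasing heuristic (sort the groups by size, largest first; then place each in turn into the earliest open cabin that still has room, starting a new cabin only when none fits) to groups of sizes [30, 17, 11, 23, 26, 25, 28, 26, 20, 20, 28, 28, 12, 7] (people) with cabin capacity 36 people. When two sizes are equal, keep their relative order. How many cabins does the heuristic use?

11

Sorted descending: 30, 28, 28, 28, 26, 26, 25, 23, 20, 20, 17, 12, 11, 7.
  30 → cabin 1 (new)  [load 30/36]
  28 → cabin 2 (new)  [load 28/36]
  28 → cabin 3 (new)  [load 28/36]
  28 → cabin 4 (new)  [load 28/36]
  26 → cabin 5 (new)  [load 26/36]
  26 → cabin 6 (new)  [load 26/36]
  25 → cabin 7 (new)  [load 25/36]
  23 → cabin 8 (new)  [load 23/36]
  20 → cabin 9 (new)  [load 20/36]
  20 → cabin 10 (new)  [load 20/36]
  17 → cabin 11 (new)  [load 17/36]
  12 → cabin 8  [load 35/36]
  11 → cabin 7  [load 36/36]
  7 → cabin 2  [load 35/36]
11 cabins opened.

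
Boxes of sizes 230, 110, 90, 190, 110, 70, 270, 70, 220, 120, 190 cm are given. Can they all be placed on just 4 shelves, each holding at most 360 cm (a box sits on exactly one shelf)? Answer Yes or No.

Total = 1670 cm; ⌈1670/360⌉ = 5.
At least 5 shelves are required, but only 4 are allowed.

No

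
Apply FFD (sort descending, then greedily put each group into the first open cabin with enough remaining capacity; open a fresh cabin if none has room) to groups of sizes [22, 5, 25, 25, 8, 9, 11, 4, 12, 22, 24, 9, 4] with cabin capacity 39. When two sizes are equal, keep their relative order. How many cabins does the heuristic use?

Sorted descending: 25, 25, 24, 22, 22, 12, 11, 9, 9, 8, 5, 4, 4.
  25 → cabin 1 (new)  [load 25/39]
  25 → cabin 2 (new)  [load 25/39]
  24 → cabin 3 (new)  [load 24/39]
  22 → cabin 4 (new)  [load 22/39]
  22 → cabin 5 (new)  [load 22/39]
  12 → cabin 1  [load 37/39]
  11 → cabin 2  [load 36/39]
  9 → cabin 3  [load 33/39]
  9 → cabin 4  [load 31/39]
  8 → cabin 4  [load 39/39]
  5 → cabin 3  [load 38/39]
  4 → cabin 5  [load 26/39]
  4 → cabin 5  [load 30/39]
5 cabins opened.

5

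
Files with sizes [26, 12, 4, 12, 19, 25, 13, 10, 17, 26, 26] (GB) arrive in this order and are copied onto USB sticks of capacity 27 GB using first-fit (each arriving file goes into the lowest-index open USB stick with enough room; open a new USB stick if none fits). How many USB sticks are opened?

  26 → USB stick 1 (new)  [load 26/27]
  12 → USB stick 2 (new)  [load 12/27]
  4 → USB stick 2  [load 16/27]
  12 → USB stick 3 (new)  [load 12/27]
  19 → USB stick 4 (new)  [load 19/27]
  25 → USB stick 5 (new)  [load 25/27]
  13 → USB stick 3  [load 25/27]
  10 → USB stick 2  [load 26/27]
  17 → USB stick 6 (new)  [load 17/27]
  26 → USB stick 7 (new)  [load 26/27]
  26 → USB stick 8 (new)  [load 26/27]
8 USB sticks opened.

8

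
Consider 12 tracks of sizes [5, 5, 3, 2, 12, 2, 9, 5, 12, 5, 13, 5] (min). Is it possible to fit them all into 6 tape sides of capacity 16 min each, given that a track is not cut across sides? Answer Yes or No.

Yes

A valid assignment using 6 tape sides:
  side 1: 13 + 3 = 16
  side 2: 12 + 2 + 2 = 16
  side 3: 12 = 12
  side 4: 9 + 5 = 14
  side 5: 5 + 5 + 5 = 15
  side 6: 5 = 5
Every load is within 16 min, so 6 tape sides suffice.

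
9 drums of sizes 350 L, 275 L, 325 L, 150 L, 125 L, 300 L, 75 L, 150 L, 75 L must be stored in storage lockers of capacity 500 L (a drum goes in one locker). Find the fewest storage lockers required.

4

Total = 350 + 325 + 300 + 275 + 150 + 150 + 125 + 75 + 75 = 1825 L.
Lower bound: ⌈1825/500⌉ = 4 storage lockers.
A packing using 4 storage lockers:
  locker 1: 350 + 150 = 500
  locker 2: 325 + 150 = 475
  locker 3: 300 + 125 + 75 = 500
  locker 4: 275 + 75 = 350
This matches the lower bound, so 4 is optimal.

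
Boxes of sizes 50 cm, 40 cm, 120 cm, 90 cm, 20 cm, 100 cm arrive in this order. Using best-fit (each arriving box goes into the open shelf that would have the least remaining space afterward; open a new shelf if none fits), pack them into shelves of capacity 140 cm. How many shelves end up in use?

  50 → shelf 1 (new)  [load 50/140]
  40 → shelf 1  [load 90/140]
  120 → shelf 2 (new)  [load 120/140]
  90 → shelf 3 (new)  [load 90/140]
  20 → shelf 2  [load 140/140]
  100 → shelf 4 (new)  [load 100/140]
4 shelves opened.

4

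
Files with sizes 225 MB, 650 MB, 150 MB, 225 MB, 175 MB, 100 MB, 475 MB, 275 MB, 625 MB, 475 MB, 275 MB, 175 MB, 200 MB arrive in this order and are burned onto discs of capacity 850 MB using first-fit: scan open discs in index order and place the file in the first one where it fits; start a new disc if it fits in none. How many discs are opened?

  225 → disc 1 (new)  [load 225/850]
  650 → disc 2 (new)  [load 650/850]
  150 → disc 1  [load 375/850]
  225 → disc 1  [load 600/850]
  175 → disc 1  [load 775/850]
  100 → disc 2  [load 750/850]
  475 → disc 3 (new)  [load 475/850]
  275 → disc 3  [load 750/850]
  625 → disc 4 (new)  [load 625/850]
  475 → disc 5 (new)  [load 475/850]
  275 → disc 5  [load 750/850]
  175 → disc 4  [load 800/850]
  200 → disc 6 (new)  [load 200/850]
6 discs opened.

6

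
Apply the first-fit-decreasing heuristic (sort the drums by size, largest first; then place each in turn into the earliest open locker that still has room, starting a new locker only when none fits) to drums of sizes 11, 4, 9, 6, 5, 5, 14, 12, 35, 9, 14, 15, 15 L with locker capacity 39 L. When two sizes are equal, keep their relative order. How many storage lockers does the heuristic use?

4

Sorted descending: 35, 15, 15, 14, 14, 12, 11, 9, 9, 6, 5, 5, 4.
  35 → locker 1 (new)  [load 35/39]
  15 → locker 2 (new)  [load 15/39]
  15 → locker 2  [load 30/39]
  14 → locker 3 (new)  [load 14/39]
  14 → locker 3  [load 28/39]
  12 → locker 4 (new)  [load 12/39]
  11 → locker 3  [load 39/39]
  9 → locker 2  [load 39/39]
  9 → locker 4  [load 21/39]
  6 → locker 4  [load 27/39]
  5 → locker 4  [load 32/39]
  5 → locker 4  [load 37/39]
  4 → locker 1  [load 39/39]
4 storage lockers opened.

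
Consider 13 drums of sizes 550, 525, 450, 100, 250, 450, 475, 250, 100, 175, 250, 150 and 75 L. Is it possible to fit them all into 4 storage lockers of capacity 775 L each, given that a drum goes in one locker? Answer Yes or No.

Total = 3800 L; ⌈3800/775⌉ = 5.
At least 5 storage lockers are required, but only 4 are allowed.

No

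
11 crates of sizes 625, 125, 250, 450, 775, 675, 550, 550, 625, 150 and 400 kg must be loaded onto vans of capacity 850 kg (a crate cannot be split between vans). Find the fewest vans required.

Total = 775 + 675 + 625 + 625 + 550 + 550 + 450 + 400 + 250 + 150 + 125 = 5175 kg.
Lower bound: ⌈5175/850⌉ = 7 vans.
A packing using 7 vans:
  van 1: 775 = 775
  van 2: 675 + 150 = 825
  van 3: 625 + 125 = 750
  van 4: 625 = 625
  van 5: 550 + 250 = 800
  van 6: 550 = 550
  van 7: 450 + 400 = 850
This matches the lower bound, so 7 is optimal.

7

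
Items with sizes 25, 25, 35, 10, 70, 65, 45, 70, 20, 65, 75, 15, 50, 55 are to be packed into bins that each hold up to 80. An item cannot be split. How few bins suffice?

Total = 75 + 70 + 70 + 65 + 65 + 55 + 50 + 45 + 35 + 25 + 25 + 20 + 15 + 10 = 625.
Lower bound: ⌈625/80⌉ = 8 bins.
A packing using 9 bins:
  bin 1: 75 = 75
  bin 2: 70 + 10 = 80
  bin 3: 70 = 70
  bin 4: 65 + 15 = 80
  bin 5: 65 = 65
  bin 6: 55 + 25 = 80
  bin 7: 50 + 25 = 75
  bin 8: 45 + 35 = 80
  bin 9: 20 = 20
No arrangement into 8 bins stays within capacity, so 9 is optimal.

9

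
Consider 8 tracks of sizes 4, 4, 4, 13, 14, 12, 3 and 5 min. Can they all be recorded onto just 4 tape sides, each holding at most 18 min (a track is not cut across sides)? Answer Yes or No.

A valid assignment using 4 tape sides:
  side 1: 14 + 4 = 18
  side 2: 13 + 5 = 18
  side 3: 12 + 4 = 16
  side 4: 4 + 3 = 7
Every load is within 18 min, so 4 tape sides suffice.

Yes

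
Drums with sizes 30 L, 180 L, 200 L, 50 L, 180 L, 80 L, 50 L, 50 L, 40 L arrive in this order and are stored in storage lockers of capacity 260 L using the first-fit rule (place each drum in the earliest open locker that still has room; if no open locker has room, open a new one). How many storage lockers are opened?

  30 → locker 1 (new)  [load 30/260]
  180 → locker 1  [load 210/260]
  200 → locker 2 (new)  [load 200/260]
  50 → locker 1  [load 260/260]
  180 → locker 3 (new)  [load 180/260]
  80 → locker 3  [load 260/260]
  50 → locker 2  [load 250/260]
  50 → locker 4 (new)  [load 50/260]
  40 → locker 4  [load 90/260]
4 storage lockers opened.

4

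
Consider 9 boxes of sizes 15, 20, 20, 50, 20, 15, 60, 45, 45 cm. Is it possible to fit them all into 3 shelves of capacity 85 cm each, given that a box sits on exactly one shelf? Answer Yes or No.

Total = 290 cm; ⌈290/85⌉ = 4.
At least 4 shelves are required, but only 3 are allowed.

No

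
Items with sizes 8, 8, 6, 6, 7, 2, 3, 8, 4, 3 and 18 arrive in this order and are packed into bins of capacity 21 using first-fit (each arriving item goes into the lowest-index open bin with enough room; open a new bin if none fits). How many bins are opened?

  8 → bin 1 (new)  [load 8/21]
  8 → bin 1  [load 16/21]
  6 → bin 2 (new)  [load 6/21]
  6 → bin 2  [load 12/21]
  7 → bin 2  [load 19/21]
  2 → bin 1  [load 18/21]
  3 → bin 1  [load 21/21]
  8 → bin 3 (new)  [load 8/21]
  4 → bin 3  [load 12/21]
  3 → bin 3  [load 15/21]
  18 → bin 4 (new)  [load 18/21]
4 bins opened.

4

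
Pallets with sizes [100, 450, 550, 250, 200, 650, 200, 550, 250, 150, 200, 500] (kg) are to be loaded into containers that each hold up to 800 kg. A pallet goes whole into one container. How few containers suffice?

Total = 650 + 550 + 550 + 500 + 450 + 250 + 250 + 200 + 200 + 200 + 150 + 100 = 4050 kg.
Lower bound: ⌈4050/800⌉ = 6 containers.
A packing using 6 containers:
  container 1: 650 + 150 = 800
  container 2: 550 + 250 = 800
  container 3: 550 + 250 = 800
  container 4: 500 + 200 + 100 = 800
  container 5: 450 + 200 = 650
  container 6: 200 = 200
This matches the lower bound, so 6 is optimal.

6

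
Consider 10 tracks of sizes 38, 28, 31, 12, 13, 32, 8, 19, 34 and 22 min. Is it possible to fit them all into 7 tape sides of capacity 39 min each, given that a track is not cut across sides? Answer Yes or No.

Yes

A valid assignment using 7 tape sides:
  side 1: 38 = 38
  side 2: 34 = 34
  side 3: 32 = 32
  side 4: 31 + 8 = 39
  side 5: 28 = 28
  side 6: 22 + 13 = 35
  side 7: 19 + 12 = 31
Every load is within 39 min, so 7 tape sides suffice.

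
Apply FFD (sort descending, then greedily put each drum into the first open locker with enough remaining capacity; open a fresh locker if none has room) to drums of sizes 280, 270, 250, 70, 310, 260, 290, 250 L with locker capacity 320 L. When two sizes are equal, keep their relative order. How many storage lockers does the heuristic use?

Sorted descending: 310, 290, 280, 270, 260, 250, 250, 70.
  310 → locker 1 (new)  [load 310/320]
  290 → locker 2 (new)  [load 290/320]
  280 → locker 3 (new)  [load 280/320]
  270 → locker 4 (new)  [load 270/320]
  260 → locker 5 (new)  [load 260/320]
  250 → locker 6 (new)  [load 250/320]
  250 → locker 7 (new)  [load 250/320]
  70 → locker 6  [load 320/320]
7 storage lockers opened.

7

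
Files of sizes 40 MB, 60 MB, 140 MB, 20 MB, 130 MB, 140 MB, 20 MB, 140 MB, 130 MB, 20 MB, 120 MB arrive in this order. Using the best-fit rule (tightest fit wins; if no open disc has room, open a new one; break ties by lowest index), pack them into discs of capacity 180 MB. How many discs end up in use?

7

  40 → disc 1 (new)  [load 40/180]
  60 → disc 1  [load 100/180]
  140 → disc 2 (new)  [load 140/180]
  20 → disc 2  [load 160/180]
  130 → disc 3 (new)  [load 130/180]
  140 → disc 4 (new)  [load 140/180]
  20 → disc 2  [load 180/180]
  140 → disc 5 (new)  [load 140/180]
  130 → disc 6 (new)  [load 130/180]
  20 → disc 4  [load 160/180]
  120 → disc 7 (new)  [load 120/180]
7 discs opened.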